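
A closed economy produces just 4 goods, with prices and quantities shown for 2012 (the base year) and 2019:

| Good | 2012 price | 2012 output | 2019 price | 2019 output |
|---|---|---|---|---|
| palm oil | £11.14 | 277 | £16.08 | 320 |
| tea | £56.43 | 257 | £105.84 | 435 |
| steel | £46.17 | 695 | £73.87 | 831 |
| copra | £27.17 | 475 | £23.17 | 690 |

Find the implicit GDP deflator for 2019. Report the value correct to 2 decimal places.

150.84

Nominal GDP 2019 = 16.08·320 + 105.84·435 + 73.87·831 + 23.17·690 = 128559.27.
Real GDP 2019 (at 2012 prices) = 11.14·320 + 56.43·435 + 46.17·831 + 27.17·690 = 85226.42.
Deflator = Nominal/Real × 100 = 128559.27/85226.42 × 100 = 150.844.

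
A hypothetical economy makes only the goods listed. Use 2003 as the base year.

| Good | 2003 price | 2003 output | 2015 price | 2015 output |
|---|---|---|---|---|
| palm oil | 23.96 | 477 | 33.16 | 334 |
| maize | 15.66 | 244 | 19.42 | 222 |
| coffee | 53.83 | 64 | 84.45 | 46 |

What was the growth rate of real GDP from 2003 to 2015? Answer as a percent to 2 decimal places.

Real GDP 2003 = Nominal GDP 2003 = 23.96·477 + 15.66·244 + 53.83·64 = 18695.08.
Real GDP 2015 (at 2003 prices) = 23.96·334 + 15.66·222 + 53.83·46 = 13955.34.
Real growth = 13955.34/18695.08 − 1 = -0.2535.

-25.35%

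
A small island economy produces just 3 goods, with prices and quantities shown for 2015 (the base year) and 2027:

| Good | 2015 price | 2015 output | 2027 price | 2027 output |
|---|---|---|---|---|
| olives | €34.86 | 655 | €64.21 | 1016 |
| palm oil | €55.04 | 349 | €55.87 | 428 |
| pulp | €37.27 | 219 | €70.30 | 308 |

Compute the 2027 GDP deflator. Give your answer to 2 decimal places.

157.27

Nominal GDP 2027 = 64.21·1016 + 55.87·428 + 70.30·308 = 110802.12.
Real GDP 2027 (at 2015 prices) = 34.86·1016 + 55.04·428 + 37.27·308 = 70454.04.
Deflator = Nominal/Real × 100 = 110802.12/70454.04 × 100 = 157.269.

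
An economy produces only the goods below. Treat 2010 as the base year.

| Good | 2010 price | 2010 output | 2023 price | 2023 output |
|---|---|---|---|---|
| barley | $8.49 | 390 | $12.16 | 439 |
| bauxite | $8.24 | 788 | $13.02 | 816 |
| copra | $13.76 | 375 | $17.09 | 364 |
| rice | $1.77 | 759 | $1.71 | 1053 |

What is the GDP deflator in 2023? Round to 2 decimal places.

Nominal GDP 2023 = 12.16·439 + 13.02·816 + 17.09·364 + 1.71·1053 = 23983.95.
Real GDP 2023 (at 2010 prices) = 8.49·439 + 8.24·816 + 13.76·364 + 1.77·1053 = 17323.40.
Deflator = Nominal/Real × 100 = 23983.95/17323.40 × 100 = 138.448.

138.45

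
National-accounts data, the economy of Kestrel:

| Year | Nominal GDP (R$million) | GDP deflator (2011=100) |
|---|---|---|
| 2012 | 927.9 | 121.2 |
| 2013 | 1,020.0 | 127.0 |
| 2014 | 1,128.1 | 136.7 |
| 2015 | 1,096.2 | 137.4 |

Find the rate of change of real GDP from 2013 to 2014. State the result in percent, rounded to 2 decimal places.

Real GDP 2013 = 1020.0/1.270 = 803.15.
Real GDP 2014 = 1128.1/1.367 = 825.24.
Change = 825.24/803.15 − 1 = 0.0275.

2.75%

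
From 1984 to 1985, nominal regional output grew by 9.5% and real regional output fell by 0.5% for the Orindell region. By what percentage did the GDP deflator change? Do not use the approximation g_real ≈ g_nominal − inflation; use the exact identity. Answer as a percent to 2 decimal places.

10.05%

(1 + g_nom) = (1 + g_real)(1 + π), so π = 1.0950 / 0.9950 − 1 = 0.10050.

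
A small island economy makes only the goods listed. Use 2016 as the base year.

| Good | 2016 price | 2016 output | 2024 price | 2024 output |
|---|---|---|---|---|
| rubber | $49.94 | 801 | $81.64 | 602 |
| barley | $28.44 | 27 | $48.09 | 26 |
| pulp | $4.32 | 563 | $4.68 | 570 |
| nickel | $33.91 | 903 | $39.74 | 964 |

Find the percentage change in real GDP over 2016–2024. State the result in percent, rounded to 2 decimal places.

-10.66%

Real GDP 2016 = Nominal GDP 2016 = 49.94·801 + 28.44·27 + 4.32·563 + 33.91·903 = 73822.71.
Real GDP 2024 (at 2016 prices) = 49.94·602 + 28.44·26 + 4.32·570 + 33.91·964 = 65954.96.
Real growth = 65954.96/73822.71 − 1 = -0.1066.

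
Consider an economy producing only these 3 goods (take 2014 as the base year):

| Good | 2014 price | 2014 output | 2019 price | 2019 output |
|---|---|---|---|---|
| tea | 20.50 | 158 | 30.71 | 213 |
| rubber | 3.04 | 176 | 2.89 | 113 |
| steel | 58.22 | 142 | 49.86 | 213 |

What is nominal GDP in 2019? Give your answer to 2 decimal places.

17487.98

Nominal GDP 2019 = Σ (p_2019 × q_2019) = 30.71·213 + 2.89·113 + 49.86·213 = 17487.98.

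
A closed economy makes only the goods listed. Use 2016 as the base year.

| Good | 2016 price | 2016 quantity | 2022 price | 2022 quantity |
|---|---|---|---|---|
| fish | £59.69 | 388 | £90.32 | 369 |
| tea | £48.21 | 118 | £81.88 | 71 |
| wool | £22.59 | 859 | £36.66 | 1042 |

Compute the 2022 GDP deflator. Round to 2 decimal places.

Nominal GDP 2022 = 90.32·369 + 81.88·71 + 36.66·1042 = 77341.28.
Real GDP 2022 (at 2016 prices) = 59.69·369 + 48.21·71 + 22.59·1042 = 48987.30.
Deflator = Nominal/Real × 100 = 77341.28/48987.30 × 100 = 157.880.

157.88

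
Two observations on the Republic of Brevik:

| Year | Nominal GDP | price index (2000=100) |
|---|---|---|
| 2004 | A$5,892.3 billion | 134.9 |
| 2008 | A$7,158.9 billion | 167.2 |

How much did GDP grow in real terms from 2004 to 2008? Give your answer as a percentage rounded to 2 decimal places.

-1.97%

Real GDP 2004 = 5892.3 / 1.349 = 4367.90.
Real GDP 2008 = 7158.9 / 1.672 = 4281.64.
Real growth = 4281.64 / 4367.90 − 1 = -0.0197.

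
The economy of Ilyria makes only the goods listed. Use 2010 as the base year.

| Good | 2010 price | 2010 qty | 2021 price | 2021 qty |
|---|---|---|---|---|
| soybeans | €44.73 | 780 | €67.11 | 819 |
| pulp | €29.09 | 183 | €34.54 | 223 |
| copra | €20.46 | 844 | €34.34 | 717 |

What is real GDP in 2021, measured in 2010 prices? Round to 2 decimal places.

Real GDP 2021 = Σ (p_2010 × q_2021) = 44.73·819 + 29.09·223 + 20.46·717 = 57790.76.

€57790.76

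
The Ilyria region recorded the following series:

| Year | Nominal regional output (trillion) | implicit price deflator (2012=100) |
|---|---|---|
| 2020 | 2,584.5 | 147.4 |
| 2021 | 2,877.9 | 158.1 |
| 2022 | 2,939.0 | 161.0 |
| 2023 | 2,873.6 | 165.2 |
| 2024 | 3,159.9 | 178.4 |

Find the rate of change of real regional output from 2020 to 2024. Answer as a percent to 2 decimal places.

Real regional output 2020 = 2584.5/1.474 = 1753.39.
Real regional output 2024 = 3159.9/1.784 = 1771.24.
Change = 1771.24/1753.39 − 1 = 0.0102.

1.02%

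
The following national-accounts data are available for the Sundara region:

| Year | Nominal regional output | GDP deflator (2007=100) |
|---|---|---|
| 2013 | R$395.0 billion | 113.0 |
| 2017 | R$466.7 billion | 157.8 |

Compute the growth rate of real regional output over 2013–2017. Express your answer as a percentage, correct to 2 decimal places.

-15.39%

Deflate each year: 2013 → 395.0/1.130 = 349.56; 2017 → 466.7/1.578 = 295.75.
So real regional output changed by 295.75/349.56 − 1 = -0.1539, i.e. -15.39%.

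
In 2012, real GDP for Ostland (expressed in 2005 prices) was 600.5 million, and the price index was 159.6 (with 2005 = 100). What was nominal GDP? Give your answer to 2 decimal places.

Nominal GDP = Real × (price index/100) = 600.5 × 1.596 = 958.40.

958.40 million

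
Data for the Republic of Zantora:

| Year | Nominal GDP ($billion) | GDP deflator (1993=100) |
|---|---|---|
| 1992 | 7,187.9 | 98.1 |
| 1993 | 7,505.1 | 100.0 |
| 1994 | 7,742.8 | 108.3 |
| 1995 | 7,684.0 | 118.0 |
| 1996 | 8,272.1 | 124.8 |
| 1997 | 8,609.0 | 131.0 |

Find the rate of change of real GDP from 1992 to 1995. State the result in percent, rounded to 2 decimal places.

-11.13%

Real GDP 1992 = 7187.9/0.981 = 7327.12.
Real GDP 1995 = 7684.0/1.180 = 6511.86.
Change = 6511.86/7327.12 − 1 = -0.1113.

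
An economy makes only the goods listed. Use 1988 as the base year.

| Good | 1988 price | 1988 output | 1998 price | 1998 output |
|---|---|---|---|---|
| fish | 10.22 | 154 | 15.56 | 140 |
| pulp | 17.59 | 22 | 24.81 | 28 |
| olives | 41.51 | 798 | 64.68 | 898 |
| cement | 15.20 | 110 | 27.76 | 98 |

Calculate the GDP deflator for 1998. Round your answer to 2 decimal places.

Nominal GDP 1998 = 15.56·140 + 24.81·28 + 64.68·898 + 27.76·98 = 63676.20.
Real GDP 1998 (at 1988 prices) = 10.22·140 + 17.59·28 + 41.51·898 + 15.20·98 = 40688.90.
Deflator = Nominal/Real × 100 = 63676.20/40688.90 × 100 = 156.495.

156.50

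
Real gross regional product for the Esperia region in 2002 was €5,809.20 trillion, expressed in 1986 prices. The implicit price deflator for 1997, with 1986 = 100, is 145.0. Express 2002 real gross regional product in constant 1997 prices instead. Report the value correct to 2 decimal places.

Real gross regional product in 1997 prices = Real gross regional product in 1986 prices × (P_1997/P_1986) = 5809.20 × 1.450 = 8423.34.

€8,423.34 trillion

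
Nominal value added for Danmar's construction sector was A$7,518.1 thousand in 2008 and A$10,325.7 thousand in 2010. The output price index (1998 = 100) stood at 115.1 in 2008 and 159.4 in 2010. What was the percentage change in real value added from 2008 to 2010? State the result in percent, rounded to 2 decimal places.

Deflate each year: 2008 → 7518.1/1.151 = 6531.80; 2010 → 10325.7/1.594 = 6477.85.
So real value added changed by 6477.85/6531.80 − 1 = -0.0083, i.e. -0.83%.

-0.83%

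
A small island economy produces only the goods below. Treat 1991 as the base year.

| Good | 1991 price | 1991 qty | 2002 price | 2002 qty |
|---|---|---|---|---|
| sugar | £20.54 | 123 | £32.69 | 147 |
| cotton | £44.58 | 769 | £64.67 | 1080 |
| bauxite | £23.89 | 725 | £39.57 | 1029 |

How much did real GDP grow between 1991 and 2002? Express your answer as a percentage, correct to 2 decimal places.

39.94%

Real GDP 1991 = Nominal GDP 1991 = 20.54·123 + 44.58·769 + 23.89·725 = 54128.69.
Real GDP 2002 (at 1991 prices) = 20.54·147 + 44.58·1080 + 23.89·1029 = 75748.59.
Real growth = 75748.59/54128.69 − 1 = 0.3994.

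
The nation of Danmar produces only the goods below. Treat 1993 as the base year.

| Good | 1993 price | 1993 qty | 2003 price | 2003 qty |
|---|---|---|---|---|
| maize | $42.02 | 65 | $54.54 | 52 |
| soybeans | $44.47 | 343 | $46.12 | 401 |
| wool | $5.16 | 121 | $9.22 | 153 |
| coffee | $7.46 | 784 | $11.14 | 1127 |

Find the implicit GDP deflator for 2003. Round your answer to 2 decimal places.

Nominal GDP 2003 = 54.54·52 + 46.12·401 + 9.22·153 + 11.14·1127 = 35295.64.
Real GDP 2003 (at 1993 prices) = 42.02·52 + 44.47·401 + 5.16·153 + 7.46·1127 = 29214.41.
Deflator = Nominal/Real × 100 = 35295.64/29214.41 × 100 = 120.816.

120.82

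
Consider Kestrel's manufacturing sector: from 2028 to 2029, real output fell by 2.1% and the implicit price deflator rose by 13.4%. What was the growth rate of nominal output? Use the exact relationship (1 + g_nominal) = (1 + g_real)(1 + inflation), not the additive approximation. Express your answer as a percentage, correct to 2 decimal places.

11.02%

(1 + g_nom) = (1 + g_real)(1 + π) = 0.9790 × 1.1340 = 1.11019.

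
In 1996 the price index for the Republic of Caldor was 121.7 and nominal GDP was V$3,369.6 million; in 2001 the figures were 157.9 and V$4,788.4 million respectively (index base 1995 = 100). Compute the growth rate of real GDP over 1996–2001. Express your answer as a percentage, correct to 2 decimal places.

9.53%

Real GDP 1996 = 3369.6 / 1.217 = 2768.78.
Real GDP 2001 = 4788.4 / 1.579 = 3032.55.
Real growth = 3032.55 / 2768.78 − 1 = 0.0953.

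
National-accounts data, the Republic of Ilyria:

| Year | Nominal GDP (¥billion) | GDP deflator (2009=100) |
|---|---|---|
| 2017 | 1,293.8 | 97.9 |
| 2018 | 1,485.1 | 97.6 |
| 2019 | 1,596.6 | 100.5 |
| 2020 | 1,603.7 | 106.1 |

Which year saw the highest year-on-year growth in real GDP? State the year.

2018

2018: real = 1485.1/0.976 = 1521.62; growth vs 2017 (1321.55) = 15.14%.
2019: real = 1596.6/1.005 = 1588.66; growth vs 2018 (1521.62) = 4.41%.
2020: real = 1603.7/1.061 = 1511.50; growth vs 2019 (1588.66) = -4.86%.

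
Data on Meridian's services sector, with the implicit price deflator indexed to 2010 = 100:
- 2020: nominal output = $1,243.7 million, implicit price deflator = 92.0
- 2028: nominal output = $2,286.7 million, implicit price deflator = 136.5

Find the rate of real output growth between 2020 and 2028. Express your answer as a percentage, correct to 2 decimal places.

23.92%

Real output 2020 = 1243.7 / 0.920 = 1351.85.
Real output 2028 = 2286.7 / 1.365 = 1675.24.
Real growth = 1675.24 / 1351.85 − 1 = 0.2392.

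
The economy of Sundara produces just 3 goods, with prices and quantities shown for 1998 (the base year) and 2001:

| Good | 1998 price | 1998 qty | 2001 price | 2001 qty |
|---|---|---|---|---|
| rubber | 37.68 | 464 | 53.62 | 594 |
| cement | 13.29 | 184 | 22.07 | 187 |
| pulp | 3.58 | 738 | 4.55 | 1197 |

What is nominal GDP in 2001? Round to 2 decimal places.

41423.72

Nominal GDP 2001 = Σ (p_2001 × q_2001) = 53.62·594 + 22.07·187 + 4.55·1197 = 41423.72.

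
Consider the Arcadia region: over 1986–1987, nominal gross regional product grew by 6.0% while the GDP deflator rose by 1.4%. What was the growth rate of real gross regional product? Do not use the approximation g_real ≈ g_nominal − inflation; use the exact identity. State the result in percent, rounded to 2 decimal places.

4.54%

(1 + g_nom) = (1 + g_real)(1 + π), so g_real = 1.0600 / 1.0140 − 1 = 0.04536.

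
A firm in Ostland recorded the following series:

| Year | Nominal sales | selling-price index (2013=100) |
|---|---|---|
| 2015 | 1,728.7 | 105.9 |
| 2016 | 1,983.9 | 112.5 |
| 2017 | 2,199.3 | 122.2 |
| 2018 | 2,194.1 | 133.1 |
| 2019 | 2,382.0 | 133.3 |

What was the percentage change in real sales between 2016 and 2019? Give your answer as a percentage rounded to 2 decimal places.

Real sales 2016 = 1983.9/1.125 = 1763.47.
Real sales 2019 = 2382.0/1.333 = 1786.95.
Change = 1786.95/1763.47 − 1 = 0.0133.

1.33%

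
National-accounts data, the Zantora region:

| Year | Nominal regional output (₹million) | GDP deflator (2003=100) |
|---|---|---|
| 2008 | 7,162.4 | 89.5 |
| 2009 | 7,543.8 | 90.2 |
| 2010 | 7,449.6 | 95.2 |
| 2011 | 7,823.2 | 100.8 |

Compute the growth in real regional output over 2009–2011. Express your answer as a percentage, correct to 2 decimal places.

-7.20%

Real regional output 2009 = 7543.8/0.902 = 8363.41.
Real regional output 2011 = 7823.2/1.008 = 7761.11.
Change = 7761.11/8363.41 − 1 = -0.0720.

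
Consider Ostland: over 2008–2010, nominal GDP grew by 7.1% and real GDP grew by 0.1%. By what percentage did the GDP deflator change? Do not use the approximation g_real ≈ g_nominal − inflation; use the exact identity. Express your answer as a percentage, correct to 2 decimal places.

(1 + g_nom) = (1 + g_real)(1 + π), so π = 1.0710 / 1.0010 − 1 = 0.06993.

6.99%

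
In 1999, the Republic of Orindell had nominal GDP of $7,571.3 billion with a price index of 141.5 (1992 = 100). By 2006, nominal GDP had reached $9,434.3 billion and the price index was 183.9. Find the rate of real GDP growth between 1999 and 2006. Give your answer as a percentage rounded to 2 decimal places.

Deflate each year: 1999 → 7571.3/1.415 = 5350.74; 2006 → 9434.3/1.839 = 5130.13.
So real GDP changed by 5130.13/5350.74 − 1 = -0.0412, i.e. -4.12%.

-4.12%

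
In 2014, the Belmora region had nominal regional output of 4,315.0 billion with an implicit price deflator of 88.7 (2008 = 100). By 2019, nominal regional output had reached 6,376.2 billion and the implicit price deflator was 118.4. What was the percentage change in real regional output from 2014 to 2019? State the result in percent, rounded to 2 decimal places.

Real regional output 2014 = 4315.0 / 0.887 = 4864.71.
Real regional output 2019 = 6376.2 / 1.184 = 5385.30.
Real growth = 5385.30 / 4864.71 − 1 = 0.1070.

10.70%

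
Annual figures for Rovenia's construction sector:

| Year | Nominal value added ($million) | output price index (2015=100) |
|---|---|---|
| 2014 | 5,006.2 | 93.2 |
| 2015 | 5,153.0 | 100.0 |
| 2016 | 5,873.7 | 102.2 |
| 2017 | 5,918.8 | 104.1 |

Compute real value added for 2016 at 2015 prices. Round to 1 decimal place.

$5,747.3 million

Real value added 2016 = 5873.7 / 1.022 = 5747.26.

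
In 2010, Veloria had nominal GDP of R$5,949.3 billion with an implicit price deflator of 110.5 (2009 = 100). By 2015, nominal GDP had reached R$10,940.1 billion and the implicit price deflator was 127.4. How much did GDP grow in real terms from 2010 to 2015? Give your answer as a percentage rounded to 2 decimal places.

Deflate each year: 2010 → 5949.3/1.105 = 5383.98; 2015 → 10940.1/1.274 = 8587.21.
So real GDP changed by 8587.21/5383.98 − 1 = 0.5950, i.e. 59.50%.

59.50%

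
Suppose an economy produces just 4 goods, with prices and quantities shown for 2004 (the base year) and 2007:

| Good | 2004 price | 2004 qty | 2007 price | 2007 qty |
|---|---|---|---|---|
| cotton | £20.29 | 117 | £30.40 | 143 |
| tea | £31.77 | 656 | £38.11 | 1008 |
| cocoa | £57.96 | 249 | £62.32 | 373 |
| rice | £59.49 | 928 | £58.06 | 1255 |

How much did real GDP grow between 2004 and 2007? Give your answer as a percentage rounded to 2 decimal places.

Real GDP 2004 = Nominal GDP 2004 = 20.29·117 + 31.77·656 + 57.96·249 + 59.49·928 = 92853.81.
Real GDP 2007 (at 2004 prices) = 20.29·143 + 31.77·1008 + 57.96·373 + 59.49·1255 = 131204.66.
Real growth = 131204.66/92853.81 − 1 = 0.4130.

41.30%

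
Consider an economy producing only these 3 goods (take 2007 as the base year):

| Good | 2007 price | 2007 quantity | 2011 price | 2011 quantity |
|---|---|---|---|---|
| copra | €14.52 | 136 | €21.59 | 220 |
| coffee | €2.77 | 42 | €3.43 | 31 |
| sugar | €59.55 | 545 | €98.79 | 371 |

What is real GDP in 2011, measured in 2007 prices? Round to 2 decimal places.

€25373.32

Real GDP 2011 = Σ (p_2007 × q_2011) = 14.52·220 + 2.77·31 + 59.55·371 = 25373.32.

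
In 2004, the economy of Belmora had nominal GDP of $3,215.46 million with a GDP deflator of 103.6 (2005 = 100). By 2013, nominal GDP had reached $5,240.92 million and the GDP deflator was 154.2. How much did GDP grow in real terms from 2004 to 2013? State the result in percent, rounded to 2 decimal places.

Deflate each year: 2004 → 3215.46/1.036 = 3103.73; 2013 → 5240.92/1.542 = 3398.78.
So real GDP changed by 3398.78/3103.73 − 1 = 0.0951, i.e. 9.51%.

9.51%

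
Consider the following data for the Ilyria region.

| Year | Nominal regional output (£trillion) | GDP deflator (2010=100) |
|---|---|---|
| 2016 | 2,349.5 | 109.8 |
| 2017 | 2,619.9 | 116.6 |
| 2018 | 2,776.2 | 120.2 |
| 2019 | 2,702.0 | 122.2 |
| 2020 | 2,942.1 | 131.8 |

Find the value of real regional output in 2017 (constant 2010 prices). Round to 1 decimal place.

£2,246.9 trillion

Real regional output 2017 = 2619.9 / 1.166 = 2246.91.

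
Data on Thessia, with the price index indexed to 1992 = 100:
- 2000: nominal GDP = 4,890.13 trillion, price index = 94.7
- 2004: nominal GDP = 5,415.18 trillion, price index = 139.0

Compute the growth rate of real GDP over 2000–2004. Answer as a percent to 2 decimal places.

-24.56%

Real GDP 2000 = 4890.13 / 0.947 = 5163.81.
Real GDP 2004 = 5415.18 / 1.390 = 3895.81.
Real growth = 3895.81 / 5163.81 − 1 = -0.2456.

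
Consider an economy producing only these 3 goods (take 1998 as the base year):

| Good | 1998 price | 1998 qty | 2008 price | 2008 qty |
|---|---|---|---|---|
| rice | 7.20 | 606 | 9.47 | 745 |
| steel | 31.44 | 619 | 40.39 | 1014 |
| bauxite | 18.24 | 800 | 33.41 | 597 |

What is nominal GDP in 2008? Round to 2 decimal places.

Nominal GDP 2008 = Σ (p_2008 × q_2008) = 9.47·745 + 40.39·1014 + 33.41·597 = 67956.38.

67956.38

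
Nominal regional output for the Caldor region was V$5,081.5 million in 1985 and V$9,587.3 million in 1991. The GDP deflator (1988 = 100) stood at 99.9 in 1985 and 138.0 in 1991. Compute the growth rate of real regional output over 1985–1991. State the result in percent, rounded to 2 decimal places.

Real regional output 1985 = 5081.5 / 0.999 = 5086.59.
Real regional output 1991 = 9587.3 / 1.380 = 6947.32.
Real growth = 6947.32 / 5086.59 − 1 = 0.3658.

36.58%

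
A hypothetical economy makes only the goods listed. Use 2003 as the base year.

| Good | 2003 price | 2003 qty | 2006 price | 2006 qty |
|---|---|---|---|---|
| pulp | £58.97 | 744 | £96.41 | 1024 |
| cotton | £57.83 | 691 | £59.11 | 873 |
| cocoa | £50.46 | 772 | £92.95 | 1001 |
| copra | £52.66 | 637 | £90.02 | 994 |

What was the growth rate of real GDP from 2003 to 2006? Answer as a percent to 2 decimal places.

36.71%

Real GDP 2003 = Nominal GDP 2003 = 58.97·744 + 57.83·691 + 50.46·772 + 52.66·637 = 156333.75.
Real GDP 2006 (at 2003 prices) = 58.97·1024 + 57.83·873 + 50.46·1001 + 52.66·994 = 213725.37.
Real growth = 213725.37/156333.75 − 1 = 0.3671.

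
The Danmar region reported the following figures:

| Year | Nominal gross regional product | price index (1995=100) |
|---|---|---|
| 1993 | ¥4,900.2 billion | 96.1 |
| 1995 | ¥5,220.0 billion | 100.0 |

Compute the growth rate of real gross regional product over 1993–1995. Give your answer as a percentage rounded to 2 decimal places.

Real gross regional product 1993 = 4900.2 / 0.961 = 5099.06.
Real gross regional product 1995 = 5220.0 / 1.000 = 5220.00.
Real growth = 5220.00 / 5099.06 − 1 = 0.0237.

2.37%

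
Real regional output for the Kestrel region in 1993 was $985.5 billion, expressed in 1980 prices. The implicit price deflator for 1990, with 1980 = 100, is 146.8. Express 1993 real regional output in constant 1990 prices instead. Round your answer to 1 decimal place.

$1,446.7 billion

Real regional output in 1990 prices = Real regional output in 1980 prices × (P_1990/P_1980) = 985.5 × 1.468 = 1446.71.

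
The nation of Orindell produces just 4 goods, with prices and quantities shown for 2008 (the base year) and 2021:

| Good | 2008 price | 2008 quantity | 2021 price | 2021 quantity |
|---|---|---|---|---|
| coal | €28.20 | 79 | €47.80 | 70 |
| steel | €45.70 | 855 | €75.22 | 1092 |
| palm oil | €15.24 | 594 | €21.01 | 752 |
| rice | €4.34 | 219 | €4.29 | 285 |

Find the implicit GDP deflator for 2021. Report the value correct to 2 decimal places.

Nominal GDP 2021 = 47.80·70 + 75.22·1092 + 21.01·752 + 4.29·285 = 102508.41.
Real GDP 2021 (at 2008 prices) = 28.20·70 + 45.70·1092 + 15.24·752 + 4.34·285 = 64575.78.
Deflator = Nominal/Real × 100 = 102508.41/64575.78 × 100 = 158.741.

158.74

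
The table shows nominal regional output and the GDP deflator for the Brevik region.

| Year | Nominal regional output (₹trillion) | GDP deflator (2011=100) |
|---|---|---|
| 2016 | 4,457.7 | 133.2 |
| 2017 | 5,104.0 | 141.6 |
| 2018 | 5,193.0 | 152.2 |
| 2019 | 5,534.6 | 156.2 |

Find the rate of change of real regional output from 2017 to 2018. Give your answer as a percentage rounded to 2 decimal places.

-5.34%

Real regional output 2017 = 5104.0/1.416 = 3604.52.
Real regional output 2018 = 5193.0/1.522 = 3411.96.
Change = 3411.96/3604.52 − 1 = -0.0534.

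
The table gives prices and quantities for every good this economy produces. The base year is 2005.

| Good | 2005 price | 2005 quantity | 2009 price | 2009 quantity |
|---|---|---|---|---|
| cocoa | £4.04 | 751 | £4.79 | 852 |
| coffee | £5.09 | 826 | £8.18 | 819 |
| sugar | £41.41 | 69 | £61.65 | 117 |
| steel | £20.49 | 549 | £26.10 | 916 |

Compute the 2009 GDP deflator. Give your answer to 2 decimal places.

134.19

Nominal GDP 2009 = 4.79·852 + 8.18·819 + 61.65·117 + 26.10·916 = 41901.15.
Real GDP 2009 (at 2005 prices) = 4.04·852 + 5.09·819 + 41.41·117 + 20.49·916 = 31224.60.
Deflator = Nominal/Real × 100 = 41901.15/31224.60 × 100 = 134.193.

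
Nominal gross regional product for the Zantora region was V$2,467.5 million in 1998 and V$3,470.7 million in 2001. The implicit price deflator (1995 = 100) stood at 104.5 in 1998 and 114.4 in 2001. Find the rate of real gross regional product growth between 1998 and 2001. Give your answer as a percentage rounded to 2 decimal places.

Real gross regional product 1998 = 2467.5 / 1.045 = 2361.24.
Real gross regional product 2001 = 3470.7 / 1.144 = 3033.83.
Real growth = 3033.83 / 2361.24 − 1 = 0.2848.

28.48%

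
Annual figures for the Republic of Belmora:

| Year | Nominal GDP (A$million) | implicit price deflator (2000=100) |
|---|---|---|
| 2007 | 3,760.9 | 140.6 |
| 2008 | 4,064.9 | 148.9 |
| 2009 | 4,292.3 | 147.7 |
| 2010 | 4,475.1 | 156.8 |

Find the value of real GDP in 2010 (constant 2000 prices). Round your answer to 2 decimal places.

Real GDP 2010 = 4475.1 / 1.568 = 2854.02.

A$2,854.02 million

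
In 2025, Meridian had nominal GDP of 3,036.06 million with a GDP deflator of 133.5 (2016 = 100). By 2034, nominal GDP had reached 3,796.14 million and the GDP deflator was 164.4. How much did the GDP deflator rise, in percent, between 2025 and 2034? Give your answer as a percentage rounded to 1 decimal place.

23.1%

Price-level change = 164.4 / 133.5 − 1 = 0.2315.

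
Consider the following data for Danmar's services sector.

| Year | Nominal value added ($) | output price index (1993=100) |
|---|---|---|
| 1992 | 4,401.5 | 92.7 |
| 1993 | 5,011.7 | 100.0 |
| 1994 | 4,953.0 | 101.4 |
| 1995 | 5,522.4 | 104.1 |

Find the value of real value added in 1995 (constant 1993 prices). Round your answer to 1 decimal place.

$5,304.9

Real value added 1995 = 5522.4 / 1.041 = 5304.90.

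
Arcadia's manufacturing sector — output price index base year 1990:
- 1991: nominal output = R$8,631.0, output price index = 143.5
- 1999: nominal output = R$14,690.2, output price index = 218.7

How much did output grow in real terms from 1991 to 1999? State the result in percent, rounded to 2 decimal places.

Deflate each year: 1991 → 8631.0/1.435 = 6014.63; 1999 → 14690.2/2.187 = 6717.06.
So real output changed by 6717.06/6014.63 − 1 = 0.1168, i.e. 11.68%.

11.68%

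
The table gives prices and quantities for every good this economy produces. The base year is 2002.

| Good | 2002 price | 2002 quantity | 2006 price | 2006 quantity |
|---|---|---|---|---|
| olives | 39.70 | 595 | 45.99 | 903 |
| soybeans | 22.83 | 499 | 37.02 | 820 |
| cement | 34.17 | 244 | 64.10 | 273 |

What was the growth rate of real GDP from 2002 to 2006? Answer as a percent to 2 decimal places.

Real GDP 2002 = Nominal GDP 2002 = 39.70·595 + 22.83·499 + 34.17·244 = 43351.15.
Real GDP 2006 (at 2002 prices) = 39.70·903 + 22.83·820 + 34.17·273 = 63898.11.
Real growth = 63898.11/43351.15 − 1 = 0.4740.

47.40%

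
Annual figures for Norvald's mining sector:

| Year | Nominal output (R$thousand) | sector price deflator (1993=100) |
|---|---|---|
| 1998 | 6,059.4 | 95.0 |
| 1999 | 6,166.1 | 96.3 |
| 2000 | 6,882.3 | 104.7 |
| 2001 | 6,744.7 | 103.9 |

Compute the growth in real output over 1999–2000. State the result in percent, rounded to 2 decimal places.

2.66%

Real output 1999 = 6166.1/0.963 = 6403.01.
Real output 2000 = 6882.3/1.047 = 6573.35.
Change = 6573.35/6403.01 − 1 = 0.0266.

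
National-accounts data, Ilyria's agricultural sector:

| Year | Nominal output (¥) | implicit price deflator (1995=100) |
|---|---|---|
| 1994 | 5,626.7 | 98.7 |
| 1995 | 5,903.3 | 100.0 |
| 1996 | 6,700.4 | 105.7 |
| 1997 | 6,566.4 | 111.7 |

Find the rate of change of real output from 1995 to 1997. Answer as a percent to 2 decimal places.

Real output 1995 = 5903.3/1.000 = 5903.30.
Real output 1997 = 6566.4/1.117 = 5878.60.
Change = 5878.60/5903.30 − 1 = -0.0042.

-0.42%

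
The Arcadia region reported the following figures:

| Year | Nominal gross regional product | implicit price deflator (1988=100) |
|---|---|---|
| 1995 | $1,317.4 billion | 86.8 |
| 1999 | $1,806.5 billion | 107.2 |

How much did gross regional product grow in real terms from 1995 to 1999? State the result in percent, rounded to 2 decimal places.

11.03%

Deflate each year: 1995 → 1317.4/0.868 = 1517.74; 1999 → 1806.5/1.072 = 1685.17.
So real gross regional product changed by 1685.17/1517.74 − 1 = 0.1103, i.e. 11.03%.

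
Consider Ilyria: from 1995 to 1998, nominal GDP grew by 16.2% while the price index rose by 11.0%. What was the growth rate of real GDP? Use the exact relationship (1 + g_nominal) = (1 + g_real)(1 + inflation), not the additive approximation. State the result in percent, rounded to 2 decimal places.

(1 + g_nom) = (1 + g_real)(1 + π), so g_real = 1.1620 / 1.1100 − 1 = 0.04685.

4.68%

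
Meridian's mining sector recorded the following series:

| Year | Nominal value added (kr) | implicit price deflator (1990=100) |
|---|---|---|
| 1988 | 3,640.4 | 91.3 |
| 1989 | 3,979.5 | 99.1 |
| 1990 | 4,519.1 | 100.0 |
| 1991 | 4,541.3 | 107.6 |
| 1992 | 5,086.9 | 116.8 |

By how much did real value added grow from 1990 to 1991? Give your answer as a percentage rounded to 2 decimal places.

-6.61%

Real value added 1990 = 4519.1/1.000 = 4519.10.
Real value added 1991 = 4541.3/1.076 = 4220.54.
Change = 4220.54/4519.10 − 1 = -0.0661.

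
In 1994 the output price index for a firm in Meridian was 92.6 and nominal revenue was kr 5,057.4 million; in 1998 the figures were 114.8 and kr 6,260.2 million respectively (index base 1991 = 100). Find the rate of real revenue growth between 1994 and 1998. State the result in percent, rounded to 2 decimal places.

Deflate each year: 1994 → 5057.4/0.926 = 5461.56; 1998 → 6260.2/1.148 = 5453.14.
So real revenue changed by 5453.14/5461.56 − 1 = -0.0015, i.e. -0.15%.

-0.15%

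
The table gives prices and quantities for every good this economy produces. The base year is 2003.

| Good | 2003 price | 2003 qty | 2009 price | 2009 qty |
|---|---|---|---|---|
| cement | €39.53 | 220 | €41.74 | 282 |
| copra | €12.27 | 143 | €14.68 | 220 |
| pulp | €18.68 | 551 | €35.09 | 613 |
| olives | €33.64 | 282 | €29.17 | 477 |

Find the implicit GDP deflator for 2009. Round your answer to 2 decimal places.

Nominal GDP 2009 = 41.74·282 + 14.68·220 + 35.09·613 + 29.17·477 = 50424.54.
Real GDP 2009 (at 2003 prices) = 39.53·282 + 12.27·220 + 18.68·613 + 33.64·477 = 41343.98.
Deflator = Nominal/Real × 100 = 50424.54/41343.98 × 100 = 121.963.

121.96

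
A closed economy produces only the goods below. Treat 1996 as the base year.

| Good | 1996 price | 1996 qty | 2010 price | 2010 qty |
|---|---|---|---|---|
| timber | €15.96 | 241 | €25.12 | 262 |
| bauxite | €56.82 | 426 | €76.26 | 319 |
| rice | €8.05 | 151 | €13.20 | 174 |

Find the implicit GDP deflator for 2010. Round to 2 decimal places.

Nominal GDP 2010 = 25.12·262 + 76.26·319 + 13.20·174 = 33205.18.
Real GDP 2010 (at 1996 prices) = 15.96·262 + 56.82·319 + 8.05·174 = 23707.80.
Deflator = Nominal/Real × 100 = 33205.18/23707.80 × 100 = 140.060.

140.06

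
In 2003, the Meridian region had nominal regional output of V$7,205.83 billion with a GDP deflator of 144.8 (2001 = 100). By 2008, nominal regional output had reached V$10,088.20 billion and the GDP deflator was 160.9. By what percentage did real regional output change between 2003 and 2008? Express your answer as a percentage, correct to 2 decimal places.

25.99%

Deflate each year: 2003 → 7205.83/1.448 = 4976.40; 2008 → 10088.20/1.609 = 6269.86.
So real regional output changed by 6269.86/4976.40 − 1 = 0.2599, i.e. 25.99%.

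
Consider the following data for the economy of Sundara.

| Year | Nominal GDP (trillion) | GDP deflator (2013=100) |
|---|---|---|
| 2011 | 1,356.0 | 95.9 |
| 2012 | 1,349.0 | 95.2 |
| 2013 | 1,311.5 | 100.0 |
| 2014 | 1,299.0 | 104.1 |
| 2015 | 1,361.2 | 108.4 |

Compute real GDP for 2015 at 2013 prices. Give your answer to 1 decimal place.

1,255.7 trillion

Real GDP 2015 = 1361.2 / 1.084 = 1255.72.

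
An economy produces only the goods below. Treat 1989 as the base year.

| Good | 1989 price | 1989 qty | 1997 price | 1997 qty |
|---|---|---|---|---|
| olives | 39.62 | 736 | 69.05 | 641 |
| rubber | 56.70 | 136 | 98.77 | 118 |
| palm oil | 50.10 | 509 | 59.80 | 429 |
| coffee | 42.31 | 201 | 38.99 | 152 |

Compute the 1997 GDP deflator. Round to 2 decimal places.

145.80

Nominal GDP 1997 = 69.05·641 + 98.77·118 + 59.80·429 + 38.99·152 = 87496.59.
Real GDP 1997 (at 1989 prices) = 39.62·641 + 56.70·118 + 50.10·429 + 42.31·152 = 60011.04.
Deflator = Nominal/Real × 100 = 87496.59/60011.04 × 100 = 145.801.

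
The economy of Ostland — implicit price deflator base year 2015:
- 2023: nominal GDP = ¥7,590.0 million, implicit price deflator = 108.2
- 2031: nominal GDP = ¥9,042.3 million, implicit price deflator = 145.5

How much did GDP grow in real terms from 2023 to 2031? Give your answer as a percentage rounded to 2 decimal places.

Real GDP 2023 = 7590.0 / 1.082 = 7014.79.
Real GDP 2031 = 9042.3 / 1.455 = 6214.64.
Real growth = 6214.64 / 7014.79 − 1 = -0.1141.

-11.41%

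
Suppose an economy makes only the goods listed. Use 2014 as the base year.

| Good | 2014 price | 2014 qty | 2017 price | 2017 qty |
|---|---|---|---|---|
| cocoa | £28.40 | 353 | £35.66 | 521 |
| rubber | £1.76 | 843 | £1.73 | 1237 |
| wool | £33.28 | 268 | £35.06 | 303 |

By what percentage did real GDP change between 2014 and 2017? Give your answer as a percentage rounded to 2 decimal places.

Real GDP 2014 = Nominal GDP 2014 = 28.40·353 + 1.76·843 + 33.28·268 = 20427.92.
Real GDP 2017 (at 2014 prices) = 28.40·521 + 1.76·1237 + 33.28·303 = 27057.36.
Real growth = 27057.36/20427.92 − 1 = 0.3245.

32.45%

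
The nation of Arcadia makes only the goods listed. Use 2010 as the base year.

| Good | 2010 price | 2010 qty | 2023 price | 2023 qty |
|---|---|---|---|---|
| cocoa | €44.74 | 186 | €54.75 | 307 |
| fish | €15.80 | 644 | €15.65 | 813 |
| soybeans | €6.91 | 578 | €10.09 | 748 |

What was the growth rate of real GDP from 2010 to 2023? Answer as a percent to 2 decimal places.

41.17%

Real GDP 2010 = Nominal GDP 2010 = 44.74·186 + 15.80·644 + 6.91·578 = 22490.82.
Real GDP 2023 (at 2010 prices) = 44.74·307 + 15.80·813 + 6.91·748 = 31749.26.
Real growth = 31749.26/22490.82 − 1 = 0.4117.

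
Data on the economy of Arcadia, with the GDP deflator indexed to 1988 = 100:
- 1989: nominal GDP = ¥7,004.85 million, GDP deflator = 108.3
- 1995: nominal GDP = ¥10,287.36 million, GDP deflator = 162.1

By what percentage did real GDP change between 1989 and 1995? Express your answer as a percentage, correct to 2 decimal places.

-1.88%

Real GDP 1989 = 7004.85 / 1.083 = 6468.01.
Real GDP 1995 = 10287.36 / 1.621 = 6346.30.
Real growth = 6346.30 / 6468.01 − 1 = -0.0188.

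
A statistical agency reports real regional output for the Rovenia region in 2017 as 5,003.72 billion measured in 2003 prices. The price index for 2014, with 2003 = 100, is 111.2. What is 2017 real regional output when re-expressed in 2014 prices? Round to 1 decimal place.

Real regional output in 2014 prices = Real regional output in 2003 prices × (P_2014/P_2003) = 5003.72 × 1.112 = 5564.14.

5,564.1 billion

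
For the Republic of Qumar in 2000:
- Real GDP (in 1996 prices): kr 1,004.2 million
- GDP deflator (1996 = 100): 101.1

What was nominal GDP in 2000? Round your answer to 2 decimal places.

Nominal GDP = Real × (GDP deflator/100) = 1004.2 × 1.011 = 1015.25.

kr 1,015.25 million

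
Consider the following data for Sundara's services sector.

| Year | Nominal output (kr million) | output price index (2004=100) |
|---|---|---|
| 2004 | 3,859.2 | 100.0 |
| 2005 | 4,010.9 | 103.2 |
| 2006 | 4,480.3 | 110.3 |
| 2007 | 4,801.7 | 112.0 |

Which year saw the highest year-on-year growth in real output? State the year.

2005: real = 4010.9/1.032 = 3886.53; growth vs 2004 (3859.20) = 0.71%.
2006: real = 4480.3/1.103 = 4061.92; growth vs 2005 (3886.53) = 4.51%.
2007: real = 4801.7/1.120 = 4287.23; growth vs 2006 (4061.92) = 5.55%.

2007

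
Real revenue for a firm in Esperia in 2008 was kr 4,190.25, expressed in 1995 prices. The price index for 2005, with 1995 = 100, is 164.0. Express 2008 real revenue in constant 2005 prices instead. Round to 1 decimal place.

Real revenue in 2005 prices = Real revenue in 1995 prices × (P_2005/P_1995) = 4190.25 × 1.640 = 6872.01.

kr 6,872.0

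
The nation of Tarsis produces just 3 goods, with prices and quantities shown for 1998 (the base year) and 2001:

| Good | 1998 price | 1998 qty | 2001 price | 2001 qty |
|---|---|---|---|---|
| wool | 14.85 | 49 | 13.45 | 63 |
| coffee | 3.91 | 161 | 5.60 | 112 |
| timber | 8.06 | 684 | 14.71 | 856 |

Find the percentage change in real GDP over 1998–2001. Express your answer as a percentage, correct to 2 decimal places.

20.42%

Real GDP 1998 = Nominal GDP 1998 = 14.85·49 + 3.91·161 + 8.06·684 = 6870.20.
Real GDP 2001 (at 1998 prices) = 14.85·63 + 3.91·112 + 8.06·856 = 8272.83.
Real growth = 8272.83/6870.20 − 1 = 0.2042.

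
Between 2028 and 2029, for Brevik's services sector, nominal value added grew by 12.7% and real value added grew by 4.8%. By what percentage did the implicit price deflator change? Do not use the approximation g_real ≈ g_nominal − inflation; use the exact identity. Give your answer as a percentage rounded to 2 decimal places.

(1 + g_nom) = (1 + g_real)(1 + π), so π = 1.1270 / 1.0480 − 1 = 0.07538.

7.54%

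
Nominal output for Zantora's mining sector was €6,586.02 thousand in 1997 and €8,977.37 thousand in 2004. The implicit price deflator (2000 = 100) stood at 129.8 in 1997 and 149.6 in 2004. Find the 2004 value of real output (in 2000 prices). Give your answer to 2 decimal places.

Real output = Nominal / (implicit price deflator/100) = 8977.37 / 1.496 = 6000.92.

€6,000.92 thousand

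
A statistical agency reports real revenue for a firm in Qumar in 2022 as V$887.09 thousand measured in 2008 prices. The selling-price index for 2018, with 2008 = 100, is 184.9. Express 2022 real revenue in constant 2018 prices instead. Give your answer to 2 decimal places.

V$1,640.23 thousand

Real revenue in 2018 prices = Real revenue in 2008 prices × (P_2018/P_2008) = 887.09 × 1.849 = 1640.23.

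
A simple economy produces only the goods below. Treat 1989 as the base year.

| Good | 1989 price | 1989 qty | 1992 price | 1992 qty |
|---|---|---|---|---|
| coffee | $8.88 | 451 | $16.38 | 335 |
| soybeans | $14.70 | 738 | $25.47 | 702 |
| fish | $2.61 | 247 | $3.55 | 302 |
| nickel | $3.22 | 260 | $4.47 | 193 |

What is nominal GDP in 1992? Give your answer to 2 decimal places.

$25302.05

Nominal GDP 1992 = Σ (p_1992 × q_1992) = 16.38·335 + 25.47·702 + 3.55·302 + 4.47·193 = 25302.05.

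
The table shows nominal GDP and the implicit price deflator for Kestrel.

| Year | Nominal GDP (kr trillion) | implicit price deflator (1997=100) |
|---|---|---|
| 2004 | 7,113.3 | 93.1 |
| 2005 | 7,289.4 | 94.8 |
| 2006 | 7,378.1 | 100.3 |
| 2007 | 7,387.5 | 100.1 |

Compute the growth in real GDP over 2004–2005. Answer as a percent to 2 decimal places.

Real GDP 2004 = 7113.3/0.931 = 7640.49.
Real GDP 2005 = 7289.4/0.948 = 7689.24.
Change = 7689.24/7640.49 − 1 = 0.0064.

0.64%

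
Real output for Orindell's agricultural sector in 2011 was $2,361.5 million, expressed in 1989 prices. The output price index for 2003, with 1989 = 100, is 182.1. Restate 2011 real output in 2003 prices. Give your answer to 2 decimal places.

$4,300.29 million

Real output in 2003 prices = Real output in 1989 prices × (P_2003/P_1989) = 2361.5 × 1.821 = 4300.29.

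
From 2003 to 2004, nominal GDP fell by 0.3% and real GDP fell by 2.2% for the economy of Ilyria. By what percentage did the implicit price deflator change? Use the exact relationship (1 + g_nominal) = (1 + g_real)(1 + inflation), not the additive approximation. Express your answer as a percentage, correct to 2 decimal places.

(1 + g_nom) = (1 + g_real)(1 + π), so π = 0.9970 / 0.9780 − 1 = 0.01943.

1.94%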